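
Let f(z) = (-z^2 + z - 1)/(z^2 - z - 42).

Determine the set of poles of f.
{-6, 7}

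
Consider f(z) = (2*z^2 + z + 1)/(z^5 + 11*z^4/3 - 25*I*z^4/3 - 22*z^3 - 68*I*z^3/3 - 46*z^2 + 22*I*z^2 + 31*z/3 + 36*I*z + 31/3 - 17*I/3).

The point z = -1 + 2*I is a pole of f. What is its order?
Factor the denominator:
  z^5 + 11*z^4/3 - 25*I*z^4/3 - 22*z^3 - 68*I*z^3/3 - 46*z^2 + 22*I*z^2 + 31*z/3 + 36*I*z + 31/3 - 17*I/3 = (z + 1 - 2*I)^4*(z - 1/3 - I/3)

The numerator P(z) = 2*z^2 + z + 1 has P(-1 + 2*I) = -6 - 6*I ≠ 0, so no factor of (z + 1 - 2*I) cancels.
Near z = -1 + 2*I we can therefore write f(z) = g(z)/(z + 1 - 2*I)^4 with g analytic at -1 + 2*I and g(-1 + 2*I) ≠ 0 (g is the numerator divided by the remaining denominator factors).

Hence z = -1 + 2*I is a pole of order 4.

Final answer: 4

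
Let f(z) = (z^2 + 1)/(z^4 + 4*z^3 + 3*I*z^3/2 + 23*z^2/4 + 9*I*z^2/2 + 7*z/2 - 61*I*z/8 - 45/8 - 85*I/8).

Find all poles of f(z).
The singularities of f are the zeros of the denominator. Factoring,
  z^4 + 4*z^3 + 3*I*z^3/2 + 23*z^2/4 + 9*I*z^2/2 + 7*z/2 - 61*I*z/8 - 45/8 - 85*I/8 = (z + 3 - I/2)*(z - 1 - I/2)*(z + 1 + 3*I)*(z + 1 - I/2)
so the candidates are z = -3 + I/2, z = 1 + I/2, z = -1 - 3*I, z = -1 + I/2.

Check the numerator P(z) = z^2 + 1 at each one:
  P(-3 + I/2) = 39/4 - 3*I ≠ 0, so z = -3 + I/2 is a (simple) pole.
  P(1 + I/2) = 7/4 + I ≠ 0, so z = 1 + I/2 is a (simple) pole.
  P(-1 - 3*I) = -7 + 6*I ≠ 0, so z = -1 - 3*I is a (simple) pole.
  P(-1 + I/2) = 7/4 - I ≠ 0, so z = -1 + I/2 is a (simple) pole.

Poles of f: {-3 + I/2, -1 - 3*I, -1 + I/2, 1 + I/2}

Final answer: {-3 + I/2, -1 - 3*I, -1 + I/2, 1 + I/2}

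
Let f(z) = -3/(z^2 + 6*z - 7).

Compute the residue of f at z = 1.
Write f(z) = P(z)/Q(z) with P(z) = -3 and Q(z) = z^2 + 6*z - 7.
The denominator factors as Q(z) = (z + 7)*(z - 1), so z = 1 is a simple zero of Q and P is analytic there; z = 1 is therefore a simple pole and
  Res(f, z₀) = P(z₀)/Q'(z₀).

Q'(z) = 2*z + 6, so Q'(1) = 8.
P(1) = -3.

Res(f, 1) = (-3)/(8) = -3/8

Final answer: -3/8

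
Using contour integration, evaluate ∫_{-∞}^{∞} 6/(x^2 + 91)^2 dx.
Let f(z) = 6/(z^2 + 91)^2. The denominator has no real zeros and deg Q - deg P = 4 ≥ 2, so the integral of f over the upper semicircle |z| = R tends to 0 as R → ∞. Closing the contour in the upper half-plane,
  ∫_{-∞}^{∞} f(x) dx = 2πi · Σ Res(f, z_k)  over the poles with Im z_k > 0.

Zeros of the denominator: z^2 + 91 = 0 gives z = ±sqrt(91)*I.
Upper half-plane: z = sqrt(91)*I (a pole of order 2).

Write f(z) = g(z)/(z - sqrt(91)*I)^2 with g(z) = 6/(z + sqrt(91)*I)^2. For a double pole, Res(f, z₀) = g'(z₀):
  g'(z) = -12/(z + sqrt(91)*I)^3
  Res(f, sqrt(91)*I) = g'(sqrt(91)*I) = -3*sqrt(91)*I/16562

∫_{-∞}^{∞} f(x) dx = 2πi · (-3*sqrt(91)*I/16562) = 3*sqrt(91)*pi/8281

Final answer: 3*sqrt(91)*pi/8281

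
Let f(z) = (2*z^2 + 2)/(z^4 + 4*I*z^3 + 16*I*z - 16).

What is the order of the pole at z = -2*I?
3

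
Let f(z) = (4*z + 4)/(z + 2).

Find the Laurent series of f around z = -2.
Put w = z - (-2), i.e. z = w - 2. The denominator is w, so it suffices to rewrite the numerator in powers of w.

P(z) = 4*z + 4
P(w - 2) = -4 + 4*w

Dividing each term by w:
  f = -4/w + 4

Substituting back w = z + 2:
  f(z) = -4/(z + 2) + 4

The series is finite because the numerator is a polynomial; the negative powers form the principal part, and the coefficient of 1/(z + 2) gives Res(f, -2) = -4.

Final answer: -4/(z + 2) + 4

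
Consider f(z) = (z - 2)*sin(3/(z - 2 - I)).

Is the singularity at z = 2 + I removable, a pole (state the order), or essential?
Let u = z - 2 - I. Then
  sin(3/u) = Σ_{k≥0} (-1)^k (3)^(2k+1)/((2k+1)!·u^(2k+1)) = 3/u - 9/(2*u^3) + 81/(40*u^5) + ...
which has infinitely many negative powers of u, so sin(3/(z - 2 - I)) has an essential singularity at z = 2 + I.
The extra factor z - 2 is a nonzero polynomial; if the product had at most a pole at z = 2 + I, dividing by that polynomial would leave sin(3/(z - 2 - I)) with at most a pole too — contradiction. (Equivalently, the product's Laurent series still has infinitely many negative powers.)
So the singularity is essential.

Final answer: essential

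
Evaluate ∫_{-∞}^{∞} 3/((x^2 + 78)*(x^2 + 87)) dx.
Let f(z) = 3/((z^2 + 78)*(z^2 + 87)). The denominator has no real zeros and deg Q - deg P = 4 ≥ 2, so the integral of f over the upper semicircle |z| = R tends to 0 as R → ∞. Closing the contour in the upper half-plane,
  ∫_{-∞}^{∞} f(x) dx = 2πi · Σ Res(f, z_k)  over the poles with Im z_k > 0.

Zeros of the denominator: z^2 + 87 = 0 gives z = ±sqrt(87)*I; z^2 + 78 = 0 gives z = ±sqrt(78)*I.
Upper half-plane: z = sqrt(78)*I, z = sqrt(87)*I (simple).

Each pole is a simple zero of Q(z) = z^4 + 165*z^2 + 6786, so Res(f, z₀) = P(z₀)/Q'(z₀) with P(z) = 3, Q'(z) = 4*z^3 + 330*z:
  Res(f, sqrt(78)*I) = (3)/(18*sqrt(78)*I) = -sqrt(78)*I/468
  Res(f, sqrt(87)*I) = (3)/(-18*sqrt(87)*I) = sqrt(87)*I/522

Sum of residues: I*(-sqrt(78)/468 + sqrt(87)/522)
∫_{-∞}^{∞} f(x) dx = 2πi · (I*(-sqrt(78)/468 + sqrt(87)/522)) = pi*(-26*sqrt(87) + 29*sqrt(78))/6786

Final answer: pi*(-26*sqrt(87) + 29*sqrt(78))/6786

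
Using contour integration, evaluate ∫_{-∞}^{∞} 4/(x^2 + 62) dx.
Let f(z) = 4/(z^2 + 62). The denominator has no real zeros and deg Q - deg P = 2 ≥ 2, so the integral of f over the upper semicircle |z| = R tends to 0 as R → ∞. Closing the contour in the upper half-plane,
  ∫_{-∞}^{∞} f(x) dx = 2πi · Σ Res(f, z_k)  over the poles with Im z_k > 0.

Zeros of the denominator: z^2 + 62 = 0 gives z = ±sqrt(62)*I.
Upper half-plane: z = sqrt(62)*I (simple).

Each pole is a simple zero of Q(z) = z^2 + 62, so Res(f, z₀) = P(z₀)/Q'(z₀) with P(z) = 4, Q'(z) = 2*z:
  Res(f, sqrt(62)*I) = (4)/(2*sqrt(62)*I) = -sqrt(62)*I/31

∫_{-∞}^{∞} f(x) dx = 2πi · (-sqrt(62)*I/31) = 2*sqrt(62)*pi/31

Final answer: 2*sqrt(62)*pi/31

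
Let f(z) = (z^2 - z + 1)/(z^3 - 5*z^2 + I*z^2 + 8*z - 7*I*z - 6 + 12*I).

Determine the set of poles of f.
The singularities of f are the zeros of the denominator. Factoring,
  z^3 - 5*z^2 + I*z^2 + 8*z - 7*I*z - 6 + 12*I = (z - 3)*(z - 2 - I)*(z + 2*I)
so the candidates are z = 3, z = 2 + I, z = -2*I.

Check the numerator P(z) = z^2 - z + 1 at each one:
  P(3) = 7 ≠ 0, so z = 3 is a (simple) pole.
  P(2 + I) = 2 + 3*I ≠ 0, so z = 2 + I is a (simple) pole.
  P(-2*I) = -3 + 2*I ≠ 0, so z = -2*I is a (simple) pole.

Poles of f: {-2*I, 2 + I, 3}

Final answer: {-2*I, 2 + I, 3}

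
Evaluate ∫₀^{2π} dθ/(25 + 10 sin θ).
Call the integral J. The integrand is 2π-periodic and we integrate over a full period, so shifting θ does not change the value (θ → θ + π/2 turns sin θ into cos θ). Hence
  J = ∫₀^{2π} dθ/(25 + 10 cos θ).
Put z = e^{iθ}: then cos θ = (z + 1/z)/2, dθ = dz/(iz), and z runs once counterclockwise around |z| = 1:
  J = ∮_{|z|=1} 1/(25 + 10*(z + 1/z)/2) · dz/(iz) = (2/i) ∮_{|z|=1} dz/(10*z^2 + 50*z + 10).
The roots of 10*z^2 + 50*z + 10 are z = (-25 ± sqrt(25^2 - 10^2))/10, with sqrt(525) = 5*sqrt(21); their product is 1, so only z₊ = -5/2 + sqrt(21)/2 lies inside the unit circle (z₋ = -5/2 - sqrt(21)/2 lies outside).
z₊ is a simple zero of q(z) = 10*z^2 + 50*z + 10, so Res(1/q, z₊) = 1/q'(z₊) with q'(z) = 20*z + 50; and q'(z₊) = 10*(z₊ - z₋) = 10*sqrt(21).
Therefore J = (2/i) · 2πi · 1/(10*sqrt(21)) = 2*pi/(5*sqrt(21)) = 2*sqrt(21)*pi/105

Final answer: 2*sqrt(21)*pi/105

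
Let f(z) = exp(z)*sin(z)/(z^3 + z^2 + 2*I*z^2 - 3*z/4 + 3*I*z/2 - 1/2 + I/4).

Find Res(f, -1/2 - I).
Write f(z) = P(z)/Q(z) with P(z) = exp(z)*sin(z) and Q(z) = z^3 + z^2 + 2*I*z^2 - 3*z/4 + 3*I*z/2 - 1/2 + I/4.
The denominator factors as Q(z) = (z + I)*(z + 1/2)*(z + 1/2 + I), so z = -1/2 - I is a simple zero of Q and P is analytic there; z = -1/2 - I is therefore a simple pole and
  Res(f, z₀) = P(z₀)/Q'(z₀).

Q'(z) = 3*z^2 + 2*z + 4*I*z - 3/4 + 3*I/2, so Q'(-1/2 - I) = I/2.
P(-1/2 - I) = -exp(-1/2 - I)*sin(1/2 + I).

Res(f, -1/2 - I) = (-exp(-1/2 - I)*sin(1/2 + I))/(I/2) = 2*I*exp(-1/2 - I)*sin(1/2 + I)

Final answer: 2*I*exp(-1/2 - I)*sin(1/2 + I)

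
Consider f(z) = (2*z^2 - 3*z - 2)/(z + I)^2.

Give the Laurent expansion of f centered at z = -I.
Put w = z - (-I), i.e. z = w - I. The denominator is w^2, so it suffices to rewrite the numerator in powers of w.

P(z) = 2*z^2 - 3*z - 2
P(w - I) = -4 + 3*I + (-3 - 4*I)*w + 2*w^2

Dividing each term by w^2:
  f = (-4 + 3*I)/w^2 + (-3 - 4*I)/w + 2

Substituting back w = z + I:
  f(z) = (-4 + 3*I)/(z + I)^2 + (-3 - 4*I)/(z + I) + 2

The series is finite because the numerator is a polynomial; the negative powers form the principal part, and the coefficient of 1/(z + I) gives Res(f, -I) = -3 - 4*I.

Final answer: (-4 + 3*I)/(z + I)^2 + (-3 - 4*I)/(z + I) + 2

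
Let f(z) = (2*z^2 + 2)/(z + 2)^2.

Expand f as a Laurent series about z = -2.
10/(z + 2)^2 - 8/(z + 2) + 2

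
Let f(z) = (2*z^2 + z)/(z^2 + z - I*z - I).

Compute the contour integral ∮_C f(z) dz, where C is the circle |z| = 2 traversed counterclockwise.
By the residue theorem, ∮_C f(z) dz = 2πi · (sum of the residues of f at the poles inside |z| = 2).

The denominator factors as (z + 1)*(z - I), so the singularities of f are simple poles at z = -1, z = I.
  |-1|² = 1 < 4 = 2², so this pole is inside the contour.
  |I|² = 1 < 4 = 2², so this pole is inside the contour.

With P(z) = 2*z^2 + z and Q(z) = z^2 + z - I*z - I, each pole is simple, so Res(f, z₀) = P(z₀)/Q'(z₀) with Q'(z) = 2*z + 1 - I.
  Res(f, -1) = P(-1)/Q'(-1) = (1)/(-1 - I) = -1/2 + I/2
  Res(f, I) = P(I)/Q'(I) = (-2 + I)/(1 + I) = -1/2 + 3*I/2

Sum of residues inside C: -1 + 2*I
∮_C f(z) dz = 2πi · (-1 + 2*I) = pi*(-4 - 2*I)

Final answer: pi*(-4 - 2*I)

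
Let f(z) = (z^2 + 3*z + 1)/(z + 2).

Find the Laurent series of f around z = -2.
Put w = z - (-2), i.e. z = w - 2. The denominator is w, so it suffices to rewrite the numerator in powers of w.

P(z) = z^2 + 3*z + 1
P(w - 2) = -1 - w + w^2

Dividing each term by w:
  f = -1/w - 1 + w

Substituting back w = z + 2:
  f(z) = -1/(z + 2) - 1 + (z + 2)

The series is finite because the numerator is a polynomial; the negative powers form the principal part, and the coefficient of 1/(z + 2) gives Res(f, -2) = -1.

Final answer: -1/(z + 2) - 1 + (z + 2)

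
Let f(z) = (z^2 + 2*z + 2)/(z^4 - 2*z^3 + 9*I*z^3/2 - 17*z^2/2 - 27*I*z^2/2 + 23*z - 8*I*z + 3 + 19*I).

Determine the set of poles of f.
The singularities of f are the zeros of the denominator. Factoring,
  z^4 - 2*z^3 + 9*I*z^3/2 - 17*z^2/2 - 27*I*z^2/2 + 23*z - 8*I*z + 3 + 19*I = (z + 1 + 3*I)*(z + 1 + I)*(z - 3 - I/2)*(z - 1 + I)
so the candidates are z = -1 - 3*I, z = -1 - I, z = 3 + I/2, z = 1 - I.

Check the numerator P(z) = z^2 + 2*z + 2 at each one:
  P(-1 - 3*I) = -8 ≠ 0, so z = -1 - 3*I is a (simple) pole.
  P(-1 - I) = 0, so the factor (z + 1 + I) cancels and z = -1 - I is only a removable singularity, not a pole.
  P(3 + I/2) = 67/4 + 4*I ≠ 0, so z = 3 + I/2 is a (simple) pole.
  P(1 - I) = 4 - 4*I ≠ 0, so z = 1 - I is a (simple) pole.

Poles of f: {-1 - 3*I, 1 - I, 3 + I/2}

Final answer: {-1 - 3*I, 1 - I, 3 + I/2}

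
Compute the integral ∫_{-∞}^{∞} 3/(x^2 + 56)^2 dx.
3*sqrt(14)*pi/3136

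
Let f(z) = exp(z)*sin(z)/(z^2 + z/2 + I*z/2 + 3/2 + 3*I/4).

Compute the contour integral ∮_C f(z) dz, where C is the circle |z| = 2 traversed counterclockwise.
pi*(2/13 + 10*I/13)*exp(-3*I/2)*sinh(3/2) + pi*(-10/13 + 2*I/13)*exp(-1/2 + I)*sin(1/2 - I)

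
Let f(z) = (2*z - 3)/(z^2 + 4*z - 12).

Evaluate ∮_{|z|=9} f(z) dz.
By the residue theorem, ∮_C f(z) dz = 2πi · (sum of the residues of f at the poles inside |z| = 9).

The denominator factors as (z + 6)*(z - 2), so the singularities of f are simple poles at z = -6, z = 2.
  |-6|² = 36 < 81 = 9², so this pole is inside the contour.
  |2|² = 4 < 81 = 9², so this pole is inside the contour.

With P(z) = 2*z - 3 and Q(z) = z^2 + 4*z - 12, each pole is simple, so Res(f, z₀) = P(z₀)/Q'(z₀) with Q'(z) = 2*z + 4.
  Res(f, -6) = P(-6)/Q'(-6) = (-15)/(-8) = 15/8
  Res(f, 2) = P(2)/Q'(2) = (1)/(8) = 1/8

Sum of residues inside C: 2
∮_C f(z) dz = 2πi · (2) = 4*I*pi

Final answer: 4*I*pi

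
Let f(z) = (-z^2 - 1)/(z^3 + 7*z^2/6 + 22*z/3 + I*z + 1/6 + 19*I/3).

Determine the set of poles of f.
The singularities of f are the zeros of the denominator. Factoring,
  z^3 + 7*z^2/6 + 22*z/3 + I*z + 1/6 + 19*I/3 = (z + I)*(z + 2/3 - 3*I)*(z + 1/2 + 2*I)
so the candidates are z = -I, z = -2/3 + 3*I, z = -1/2 - 2*I.

Check the numerator P(z) = -z^2 - 1 at each one:
  P(-I) = 0, so the factor (z + I) cancels and z = -I is only a removable singularity, not a pole.
  P(-2/3 + 3*I) = 68/9 + 4*I ≠ 0, so z = -2/3 + 3*I is a (simple) pole.
  P(-1/2 - 2*I) = 11/4 - 2*I ≠ 0, so z = -1/2 - 2*I is a (simple) pole.

Poles of f: {-2/3 + 3*I, -1/2 - 2*I}

Final answer: {-2/3 + 3*I, -1/2 - 2*I}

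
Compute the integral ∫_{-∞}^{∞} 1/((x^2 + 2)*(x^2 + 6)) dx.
pi*(-sqrt(6) + 3*sqrt(2))/24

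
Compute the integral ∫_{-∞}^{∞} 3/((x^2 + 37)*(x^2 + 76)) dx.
Let f(z) = 3/((z^2 + 37)*(z^2 + 76)). The denominator has no real zeros and deg Q - deg P = 4 ≥ 2, so the integral of f over the upper semicircle |z| = R tends to 0 as R → ∞. Closing the contour in the upper half-plane,
  ∫_{-∞}^{∞} f(x) dx = 2πi · Σ Res(f, z_k)  over the poles with Im z_k > 0.

Zeros of the denominator: z^2 + 37 = 0 gives z = ±sqrt(37)*I; z^2 + 76 = 0 gives z = ±2*sqrt(19)*I.
Upper half-plane: z = 2*sqrt(19)*I, z = sqrt(37)*I (simple).

Each pole is a simple zero of Q(z) = z^4 + 113*z^2 + 2812, so Res(f, z₀) = P(z₀)/Q'(z₀) with P(z) = 3, Q'(z) = 4*z^3 + 226*z:
  Res(f, 2*sqrt(19)*I) = (3)/(-156*sqrt(19)*I) = sqrt(19)*I/988
  Res(f, sqrt(37)*I) = (3)/(78*sqrt(37)*I) = -sqrt(37)*I/962

Sum of residues: I*(-sqrt(37)/962 + sqrt(19)/988)
∫_{-∞}^{∞} f(x) dx = 2πi · (I*(-sqrt(37)/962 + sqrt(19)/988)) = pi*(-37*sqrt(19) + 38*sqrt(37))/18278

Final answer: pi*(-37*sqrt(19) + 38*sqrt(37))/18278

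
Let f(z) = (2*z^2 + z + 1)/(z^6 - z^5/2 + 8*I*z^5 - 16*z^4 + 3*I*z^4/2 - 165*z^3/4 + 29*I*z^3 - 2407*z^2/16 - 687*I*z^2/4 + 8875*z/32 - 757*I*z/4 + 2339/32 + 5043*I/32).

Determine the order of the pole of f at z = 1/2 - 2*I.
4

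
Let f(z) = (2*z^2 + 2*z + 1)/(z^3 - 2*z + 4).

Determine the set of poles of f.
{-2, 1 - I, 1 + I}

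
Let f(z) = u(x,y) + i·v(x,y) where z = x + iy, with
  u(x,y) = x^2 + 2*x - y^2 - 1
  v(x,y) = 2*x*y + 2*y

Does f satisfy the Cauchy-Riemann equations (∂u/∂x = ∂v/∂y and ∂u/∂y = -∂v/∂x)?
∂u/∂x = 2*x + 2
∂v/∂y = 2*x + 2
∂u/∂y = -2*y
∂v/∂x = 2*y
∂u/∂x = ∂v/∂y and ∂u/∂y = -∂v/∂x hold identically; f is analytic.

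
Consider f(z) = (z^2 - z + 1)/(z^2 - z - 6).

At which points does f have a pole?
The singularities of f are the zeros of the denominator. Factoring,
  z^2 - z - 6 = (z + 2)*(z - 3)
so the candidates are z = -2, z = 3.

Check the numerator P(z) = z^2 - z + 1 at each one:
  P(-2) = 7 ≠ 0, so z = -2 is a (simple) pole.
  P(3) = 7 ≠ 0, so z = 3 is a (simple) pole.

Poles of f: {-2, 3}

Final answer: {-2, 3}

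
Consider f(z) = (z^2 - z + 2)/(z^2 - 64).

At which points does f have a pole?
{-8, 8}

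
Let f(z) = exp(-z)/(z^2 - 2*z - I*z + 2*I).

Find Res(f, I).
Write f(z) = P(z)/Q(z) with P(z) = exp(-z) and Q(z) = z^2 - 2*z - I*z + 2*I.
The denominator factors as Q(z) = (z - I)*(z - 2), so z = I is a simple zero of Q and P is analytic there; z = I is therefore a simple pole and
  Res(f, z₀) = P(z₀)/Q'(z₀).

Q'(z) = 2*z - 2 - I, so Q'(I) = -2 + I.
P(I) = exp(-I).

Res(f, I) = (exp(-I))/(-2 + I) = (-2/5 - I/5)*exp(-I)

Final answer: (-2/5 - I/5)*exp(-I)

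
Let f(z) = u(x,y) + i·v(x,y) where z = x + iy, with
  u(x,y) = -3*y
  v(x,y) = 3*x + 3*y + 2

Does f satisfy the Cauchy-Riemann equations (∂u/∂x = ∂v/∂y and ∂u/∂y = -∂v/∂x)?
∂u/∂x = 0
∂v/∂y = 3
∂u/∂y = -3
∂v/∂x = 3
∂u/∂x ≠ ∂v/∂y; the Cauchy-Riemann equations are not satisfied, so f is not analytic.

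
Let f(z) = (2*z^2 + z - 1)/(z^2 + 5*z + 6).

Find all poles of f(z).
The singularities of f are the zeros of the denominator. Factoring,
  z^2 + 5*z + 6 = (z + 2)*(z + 3)
so the candidates are z = -2, z = -3.

Check the numerator P(z) = 2*z^2 + z - 1 at each one:
  P(-2) = 5 ≠ 0, so z = -2 is a (simple) pole.
  P(-3) = 14 ≠ 0, so z = -3 is a (simple) pole.

Poles of f: {-3, -2}

Final answer: {-3, -2}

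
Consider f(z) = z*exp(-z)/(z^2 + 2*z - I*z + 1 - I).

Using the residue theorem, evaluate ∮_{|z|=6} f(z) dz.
By the residue theorem, ∮_C f(z) dz = 2πi · (sum of the residues of f at the poles inside |z| = 6).

The denominator factors as (z + 1)*(z + 1 - I), so the singularities of f are simple poles at z = -1, z = -1 + I.
  |-1|² = 1 < 36 = 6², so this pole is inside the contour.
  |-1 + I|² = 2 < 36 = 6², so this pole is inside the contour.

With P(z) = z*exp(-z) and Q(z) = z^2 + 2*z - I*z + 1 - I, each pole is simple, so Res(f, z₀) = P(z₀)/Q'(z₀) with Q'(z) = 2*z + 2 - I.
  Res(f, -1) = P(-1)/Q'(-1) = (-exp(1))/(-I) = -exp(1)*I
  Res(f, -1 + I) = P(-1 + I)/Q'(-1 + I) = ((-1 + I)*exp(1 - I))/(I) = (1 + I)*exp(1 - I)

Sum of residues inside C: -exp(1)*I + (1 + I)*exp(1 - I)
∮_C f(z) dz = 2πi · (-exp(1)*I + (1 + I)*exp(1 - I)) = 2*exp(1)*pi + pi*(-2 + 2*I)*exp(1 - I)

Final answer: 2*exp(1)*pi + pi*(-2 + 2*I)*exp(1 - I)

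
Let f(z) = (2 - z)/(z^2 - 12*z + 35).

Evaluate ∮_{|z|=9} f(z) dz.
By the residue theorem, ∮_C f(z) dz = 2πi · (sum of the residues of f at the poles inside |z| = 9).

The denominator factors as (z - 7)*(z - 5), so the singularities of f are simple poles at z = 7, z = 5.
  |7|² = 49 < 81 = 9², so this pole is inside the contour.
  |5|² = 25 < 81 = 9², so this pole is inside the contour.

With P(z) = 2 - z and Q(z) = z^2 - 12*z + 35, each pole is simple, so Res(f, z₀) = P(z₀)/Q'(z₀) with Q'(z) = 2*z - 12.
  Res(f, 7) = P(7)/Q'(7) = (-5)/(2) = -5/2
  Res(f, 5) = P(5)/Q'(5) = (-3)/(-2) = 3/2

Sum of residues inside C: -1
∮_C f(z) dz = 2πi · (-1) = -2*I*pi

Final answer: -2*I*pi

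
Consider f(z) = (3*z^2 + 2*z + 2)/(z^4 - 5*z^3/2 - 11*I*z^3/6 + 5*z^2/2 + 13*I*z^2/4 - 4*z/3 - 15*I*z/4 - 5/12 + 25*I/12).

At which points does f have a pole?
The singularities of f are the zeros of the denominator. Factoring,
  z^4 - 5*z^3/2 - 11*I*z^3/6 + 5*z^2/2 + 13*I*z^2/4 - 4*z/3 - 15*I*z/4 - 5/12 + 25*I/12 = (z - I)*(z - 1/2 + I)*(z - 1 - 3*I/2)*(z - 1 - I/3)
so the candidates are z = I, z = 1/2 - I, z = 1 + 3*I/2, z = 1 + I/3.

Check the numerator P(z) = 3*z^2 + 2*z + 2 at each one:
  P(I) = -1 + 2*I ≠ 0, so z = I is a (simple) pole.
  P(1/2 - I) = 3/4 - 5*I ≠ 0, so z = 1/2 - I is a (simple) pole.
  P(1 + 3*I/2) = 1/4 + 12*I ≠ 0, so z = 1 + 3*I/2 is a (simple) pole.
  P(1 + I/3) = 20/3 + 8*I/3 ≠ 0, so z = 1 + I/3 is a (simple) pole.

Poles of f: {I, 1/2 - I, 1 + I/3, 1 + 3*I/2}

Final answer: {I, 1/2 - I, 1 + I/3, 1 + 3*I/2}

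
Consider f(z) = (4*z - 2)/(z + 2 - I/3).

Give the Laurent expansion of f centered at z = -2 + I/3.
Put w = z - (-2 + I/3), i.e. z = w - 2 + I/3. The denominator is w, so it suffices to rewrite the numerator in powers of w.

P(z) = 4*z - 2
P(w - 2 + I/3) = -10 + 4*I/3 + 4*w

Dividing each term by w:
  f = (-10 + 4*I/3)/w + 4

Substituting back w = z + 2 - I/3:
  f(z) = (-10 + 4*I/3)/(z + 2 - I/3) + 4

The series is finite because the numerator is a polynomial; the negative powers form the principal part, and the coefficient of 1/(z + 2 - I/3) gives Res(f, -2 + I/3) = -10 + 4*I/3.

Final answer: (-10 + 4*I/3)/(z + 2 - I/3) + 4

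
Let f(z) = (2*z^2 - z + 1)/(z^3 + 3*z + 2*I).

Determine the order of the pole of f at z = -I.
2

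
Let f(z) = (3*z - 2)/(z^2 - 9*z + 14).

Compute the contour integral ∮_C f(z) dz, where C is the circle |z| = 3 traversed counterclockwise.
-8*I*pi/5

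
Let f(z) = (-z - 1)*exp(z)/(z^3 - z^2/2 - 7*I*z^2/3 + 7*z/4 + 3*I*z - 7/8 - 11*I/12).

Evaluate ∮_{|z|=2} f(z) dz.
pi*(-9/20 - 27*I/20)*exp(1/2) + pi*(213/260 + 261*I/260)*exp(1/2 - 2*I/3)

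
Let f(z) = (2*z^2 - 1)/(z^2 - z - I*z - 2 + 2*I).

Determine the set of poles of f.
The singularities of f are the zeros of the denominator. Factoring,
  z^2 - z - I*z - 2 + 2*I = (z + 1 - I)*(z - 2)
so the candidates are z = -1 + I, z = 2.

Check the numerator P(z) = 2*z^2 - 1 at each one:
  P(-1 + I) = -1 - 4*I ≠ 0, so z = -1 + I is a (simple) pole.
  P(2) = 7 ≠ 0, so z = 2 is a (simple) pole.

Poles of f: {-1 + I, 2}

Final answer: {-1 + I, 2}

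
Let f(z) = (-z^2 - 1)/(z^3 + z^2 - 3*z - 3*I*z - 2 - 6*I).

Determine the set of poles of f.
{-2, -1 - I, 2 + I}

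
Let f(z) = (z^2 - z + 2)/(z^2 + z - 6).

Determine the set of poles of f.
The singularities of f are the zeros of the denominator. Factoring,
  z^2 + z - 6 = (z + 3)*(z - 2)
so the candidates are z = -3, z = 2.

Check the numerator P(z) = z^2 - z + 2 at each one:
  P(-3) = 14 ≠ 0, so z = -3 is a (simple) pole.
  P(2) = 4 ≠ 0, so z = 2 is a (simple) pole.

Poles of f: {-3, 2}

Final answer: {-3, 2}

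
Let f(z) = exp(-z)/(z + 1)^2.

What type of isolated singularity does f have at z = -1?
Write f(z) = g(z)/(z + 1)^2 with g(z) = exp(-z).
g is entire and g(-1) = exp(1) ≠ 0, so no factor of (z + 1) cancels: the Laurent expansion of f about z = -1 starts at the power -2, i.e. lim_{z→z₀} (z - z₀)^2 f(z) = exp(1) is finite and nonzero.
So z = -1 is a pole of order 2.

Final answer: pole of order 2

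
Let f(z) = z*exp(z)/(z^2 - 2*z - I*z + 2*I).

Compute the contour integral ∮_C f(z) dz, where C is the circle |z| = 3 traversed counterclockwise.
By the residue theorem, ∮_C f(z) dz = 2πi · (sum of the residues of f at the poles inside |z| = 3).

The denominator factors as (z - I)*(z - 2), so the singularities of f are simple poles at z = I, z = 2.
  |I|² = 1 < 9 = 3², so this pole is inside the contour.
  |2|² = 4 < 9 = 3², so this pole is inside the contour.

With P(z) = z*exp(z) and Q(z) = z^2 - 2*z - I*z + 2*I, each pole is simple, so Res(f, z₀) = P(z₀)/Q'(z₀) with Q'(z) = 2*z - 2 - I.
  Res(f, I) = P(I)/Q'(I) = (I*exp(I))/(-2 + I) = (1/5 - 2*I/5)*exp(I)
  Res(f, 2) = P(2)/Q'(2) = (2*exp(2))/(2 - I) = (4/5 + 2*I/5)*exp(2)

Sum of residues inside C: (1/5 - 2*I/5)*exp(I) + (4/5 + 2*I/5)*exp(2)
∮_C f(z) dz = 2πi · ((1/5 - 2*I/5)*exp(I) + (4/5 + 2*I/5)*exp(2)) = pi*(4/5 + 2*I/5)*exp(I) + pi*(-4/5 + 8*I/5)*exp(2)

Final answer: pi*(4/5 + 2*I/5)*exp(I) + pi*(-4/5 + 8*I/5)*exp(2)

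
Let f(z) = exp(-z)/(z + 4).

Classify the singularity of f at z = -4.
pole of order 1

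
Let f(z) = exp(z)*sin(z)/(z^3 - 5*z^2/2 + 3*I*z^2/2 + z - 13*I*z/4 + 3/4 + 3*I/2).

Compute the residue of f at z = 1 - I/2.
Write f(z) = P(z)/Q(z) with P(z) = exp(z)*sin(z) and Q(z) = z^3 - 5*z^2/2 + 3*I*z^2/2 + z - 13*I*z/4 + 3/4 + 3*I/2.
The denominator factors as Q(z) = (z - 1 + I/2)*(z + I)*(z - 3/2), so z = 1 - I/2 is a simple zero of Q and P is analytic there; z = 1 - I/2 is therefore a simple pole and
  Res(f, z₀) = P(z₀)/Q'(z₀).

Q'(z) = 3*z^2 - 5*z + 3*I*z + 1 - 13*I/4, so Q'(1 - I/2) = -1/4 - 3*I/4.
P(1 - I/2) = exp(1 - I/2)*sin(1 - I/2).

Res(f, 1 - I/2) = (exp(1 - I/2)*sin(1 - I/2))/(-1/4 - 3*I/4) = (-2/5 + 6*I/5)*exp(1 - I/2)*sin(1 - I/2)

Final answer: (-2/5 + 6*I/5)*exp(1 - I/2)*sin(1 - I/2)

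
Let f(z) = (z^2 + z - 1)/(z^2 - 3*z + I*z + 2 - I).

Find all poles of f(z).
The singularities of f are the zeros of the denominator. Factoring,
  z^2 - 3*z + I*z + 2 - I = (z - 2 + I)*(z - 1)
so the candidates are z = 2 - I, z = 1.

Check the numerator P(z) = z^2 + z - 1 at each one:
  P(2 - I) = 4 - 5*I ≠ 0, so z = 2 - I is a (simple) pole.
  P(1) = 1 ≠ 0, so z = 1 is a (simple) pole.

Poles of f: {1, 2 - I}

Final answer: {1, 2 - I}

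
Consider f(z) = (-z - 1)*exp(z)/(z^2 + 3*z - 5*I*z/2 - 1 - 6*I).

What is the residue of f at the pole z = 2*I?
Write f(z) = P(z)/Q(z) with P(z) = (-z - 1)*exp(z) and Q(z) = z^2 + 3*z - 5*I*z/2 - 1 - 6*I.
The denominator factors as Q(z) = (z - 2*I)*(z + 3 - I/2), so z = 2*I is a simple zero of Q and P is analytic there; z = 2*I is therefore a simple pole and
  Res(f, z₀) = P(z₀)/Q'(z₀).

Q'(z) = 2*z + 3 - 5*I/2, so Q'(2*I) = 3 + 3*I/2.
P(2*I) = (-1 - 2*I)*exp(2*I).

Res(f, 2*I) = ((-1 - 2*I)*exp(2*I))/(3 + 3*I/2) = (-8/15 - 2*I/5)*exp(2*I)

Final answer: (-8/15 - 2*I/5)*exp(2*I)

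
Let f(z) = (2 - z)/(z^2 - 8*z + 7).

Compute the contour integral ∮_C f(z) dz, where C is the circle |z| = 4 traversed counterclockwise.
-I*pi/3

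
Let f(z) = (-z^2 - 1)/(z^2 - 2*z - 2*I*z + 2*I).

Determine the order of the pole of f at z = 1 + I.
Factor the denominator:
  z^2 - 2*z - 2*I*z + 2*I = (z - 1 - I)^2

The numerator P(z) = -z^2 - 1 has P(1 + I) = -1 - 2*I ≠ 0, so no factor of (z - 1 - I) cancels.
Near z = 1 + I we can therefore write f(z) = g(z)/(z - 1 - I)^2 with g analytic at 1 + I and g(1 + I) ≠ 0 (g is just the numerator).

Hence z = 1 + I is a pole of order 2.

Final answer: 2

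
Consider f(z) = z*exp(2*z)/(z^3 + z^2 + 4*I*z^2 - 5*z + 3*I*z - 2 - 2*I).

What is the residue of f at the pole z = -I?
Write f(z) = P(z)/Q(z) with P(z) = z*exp(2*z) and Q(z) = z^3 + z^2 + 4*I*z^2 - 5*z + 3*I*z - 2 - 2*I.
The denominator factors as Q(z) = (z + 2*I)*(z + 1 + I)*(z + I), so z = -I is a simple zero of Q and P is analytic there; z = -I is therefore a simple pole and
  Res(f, z₀) = P(z₀)/Q'(z₀).

Q'(z) = 3*z^2 + 2*z + 8*I*z - 5 + 3*I, so Q'(-I) = I.
P(-I) = -I*exp(-2*I).

Res(f, -I) = (-I*exp(-2*I))/(I) = -exp(-2*I)

Final answer: -exp(-2*I)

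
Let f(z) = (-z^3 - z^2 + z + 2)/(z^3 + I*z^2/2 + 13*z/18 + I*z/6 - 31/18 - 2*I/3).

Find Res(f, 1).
Write f(z) = P(z)/Q(z) with P(z) = -z^3 - z^2 + z + 2 and Q(z) = z^3 + I*z^2/2 + 13*z/18 + I*z/6 - 31/18 - 2*I/3.
The denominator factors as Q(z) = (z + 2/3 - I)*(z - 1)*(z + 1/3 + 3*I/2), so z = 1 is a simple zero of Q and P is analytic there; z = 1 is therefore a simple pole and
  Res(f, z₀) = P(z₀)/Q'(z₀).

Q'(z) = 3*z^2 + I*z + 13/18 + I/6, so Q'(1) = 67/18 + 7*I/6.
P(1) = 1.

Res(f, 1) = (1)/(67/18 + 7*I/6) = 603/2465 - 189*I/2465

Final answer: 603/2465 - 189*I/2465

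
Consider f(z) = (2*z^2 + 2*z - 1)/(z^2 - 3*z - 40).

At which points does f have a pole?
The singularities of f are the zeros of the denominator. Factoring,
  z^2 - 3*z - 40 = (z + 5)*(z - 8)
so the candidates are z = -5, z = 8.

Check the numerator P(z) = 2*z^2 + 2*z - 1 at each one:
  P(-5) = 39 ≠ 0, so z = -5 is a (simple) pole.
  P(8) = 143 ≠ 0, so z = 8 is a (simple) pole.

Poles of f: {-5, 8}

Final answer: {-5, 8}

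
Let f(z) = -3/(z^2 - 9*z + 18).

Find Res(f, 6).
-1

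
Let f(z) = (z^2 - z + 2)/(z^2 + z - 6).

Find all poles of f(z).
The singularities of f are the zeros of the denominator. Factoring,
  z^2 + z - 6 = (z - 2)*(z + 3)
so the candidates are z = 2, z = -3.

Check the numerator P(z) = z^2 - z + 2 at each one:
  P(2) = 4 ≠ 0, so z = 2 is a (simple) pole.
  P(-3) = 14 ≠ 0, so z = -3 is a (simple) pole.

Poles of f: {-3, 2}

Final answer: {-3, 2}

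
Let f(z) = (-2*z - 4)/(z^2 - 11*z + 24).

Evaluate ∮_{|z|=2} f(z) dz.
By the residue theorem, ∮_C f(z) dz = 2πi · (sum of the residues of f at the poles inside |z| = 2).

The denominator factors as (z - 8)*(z - 3), so the singularities of f are simple poles at z = 8, z = 3.
  |8|² = 64 > 4 = 2², so this pole is outside the contour.
  |3|² = 9 > 4 = 2², so this pole is outside the contour.

No pole lies inside the contour, so f is analytic on and inside C and the integral is 0 (Cauchy's theorem).

Final answer: 0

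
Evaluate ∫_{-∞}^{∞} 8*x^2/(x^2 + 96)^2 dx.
sqrt(6)*pi/6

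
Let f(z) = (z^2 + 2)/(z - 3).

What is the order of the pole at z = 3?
1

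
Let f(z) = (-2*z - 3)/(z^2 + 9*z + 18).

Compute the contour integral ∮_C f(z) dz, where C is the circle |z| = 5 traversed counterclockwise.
By the residue theorem, ∮_C f(z) dz = 2πi · (sum of the residues of f at the poles inside |z| = 5).

The denominator factors as (z + 6)*(z + 3), so the singularities of f are simple poles at z = -6, z = -3.
  |-6|² = 36 > 25 = 5², so this pole is outside the contour.
  |-3|² = 9 < 25 = 5², so this pole is inside the contour.

With P(z) = -2*z - 3 and Q(z) = z^2 + 9*z + 18, each pole is simple, so Res(f, z₀) = P(z₀)/Q'(z₀) with Q'(z) = 2*z + 9.
  Res(f, -3) = P(-3)/Q'(-3) = (3)/(3) = 1

∮_C f(z) dz = 2πi · (1) = 2*I*pi

Final answer: 2*I*pi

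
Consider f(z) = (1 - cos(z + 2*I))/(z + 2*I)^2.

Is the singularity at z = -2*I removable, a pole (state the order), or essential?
Let u = z + 2*I. The argument of cos is z + 2*I = u, so
  f = (1 - cos(u))/u^2 = ((u)^2/2 - (u)^4/24 + ...)/u^2 = 1/2 - (1/24)*u^2 + ...
The Laurent expansion about u = 0 has no negative powers; equivalently lim_{z→-2*I} f(z) = 1/2 exists and is finite.
So the singularity is removable.

Final answer: removable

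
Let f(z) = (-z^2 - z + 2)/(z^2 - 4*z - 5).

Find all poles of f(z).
The singularities of f are the zeros of the denominator. Factoring,
  z^2 - 4*z - 5 = (z - 5)*(z + 1)
so the candidates are z = 5, z = -1.

Check the numerator P(z) = -z^2 - z + 2 at each one:
  P(5) = -28 ≠ 0, so z = 5 is a (simple) pole.
  P(-1) = 2 ≠ 0, so z = -1 is a (simple) pole.

Poles of f: {-1, 5}

Final answer: {-1, 5}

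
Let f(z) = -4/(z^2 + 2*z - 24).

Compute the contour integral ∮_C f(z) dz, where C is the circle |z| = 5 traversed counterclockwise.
-4*I*pi/5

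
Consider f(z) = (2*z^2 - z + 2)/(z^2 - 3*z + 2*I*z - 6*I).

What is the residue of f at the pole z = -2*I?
14/13 - 18*I/13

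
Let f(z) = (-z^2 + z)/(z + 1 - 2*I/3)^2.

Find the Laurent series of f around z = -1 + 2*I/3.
Put w = z - (-1 + 2*I/3), i.e. z = w - 1 + 2*I/3. The denominator is w^2, so it suffices to rewrite the numerator in powers of w.

P(z) = -z^2 + z
P(w - 1 + 2*I/3) = -14/9 + 2*I + (3 - 4*I/3)*w - w^2

Dividing each term by w^2:
  f = (-14/9 + 2*I)/w^2 + (3 - 4*I/3)/w - 1

Substituting back w = z + 1 - 2*I/3:
  f(z) = (-14/9 + 2*I)/(z + 1 - 2*I/3)^2 + (3 - 4*I/3)/(z + 1 - 2*I/3) - 1

The series is finite because the numerator is a polynomial; the negative powers form the principal part, and the coefficient of 1/(z + 1 - 2*I/3) gives Res(f, -1 + 2*I/3) = 3 - 4*I/3.

Final answer: (-14/9 + 2*I)/(z + 1 - 2*I/3)^2 + (3 - 4*I/3)/(z + 1 - 2*I/3) - 1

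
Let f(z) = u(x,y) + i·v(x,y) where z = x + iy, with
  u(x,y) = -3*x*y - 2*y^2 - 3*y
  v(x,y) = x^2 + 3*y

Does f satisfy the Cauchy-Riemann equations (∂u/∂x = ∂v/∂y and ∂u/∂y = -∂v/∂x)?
∂u/∂x = -3*y
∂v/∂y = 3
∂u/∂y = -3*x - 4*y - 3
∂v/∂x = 2*x
∂u/∂x ≠ ∂v/∂y and ∂u/∂y ≠ -∂v/∂x; the Cauchy-Riemann equations are not satisfied, so f is not analytic.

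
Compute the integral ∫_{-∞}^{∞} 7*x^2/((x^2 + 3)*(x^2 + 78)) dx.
7*pi*(-sqrt(3) + sqrt(78))/75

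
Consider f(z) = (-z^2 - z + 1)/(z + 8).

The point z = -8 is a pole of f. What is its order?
Factor the denominator:
  z + 8 = (z + 8)

The numerator P(z) = -z^2 - z + 1 has P(-8) = -55 ≠ 0, so no factor of (z + 8) cancels.
Near z = -8 we can therefore write f(z) = g(z)/(z + 8) with g analytic at -8 and g(-8) ≠ 0 (g is just the numerator).

Hence z = -8 is a pole of order 1.

Final answer: 1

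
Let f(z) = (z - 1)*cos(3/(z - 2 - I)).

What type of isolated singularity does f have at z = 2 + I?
Let u = z - 2 - I. Then
  cos(3/u) = Σ_{k≥0} (-1)^k (3)^(2k)/((2k)!·u^(2k)) = 1 - 9/(2*u^2) + 27/(8*u^4) + ...
which has infinitely many negative powers of u, so cos(3/(z - 2 - I)) has an essential singularity at z = 2 + I.
The extra factor z - 1 is a nonzero polynomial; if the product had at most a pole at z = 2 + I, dividing by that polynomial would leave cos(3/(z - 2 - I)) with at most a pole too — contradiction. (Equivalently, the product's Laurent series still has infinitely many negative powers.)
So the singularity is essential.

Final answer: essential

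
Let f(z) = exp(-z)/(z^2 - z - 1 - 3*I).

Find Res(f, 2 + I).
(3/13 - 2*I/13)*exp(-2 - I)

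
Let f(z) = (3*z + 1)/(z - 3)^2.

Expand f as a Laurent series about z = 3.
10/(z - 3)^2 + 3/(z - 3)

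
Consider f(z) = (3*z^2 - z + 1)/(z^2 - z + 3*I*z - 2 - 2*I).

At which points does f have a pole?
The singularities of f are the zeros of the denominator. Factoring,
  z^2 - z + 3*I*z - 2 - 2*I = (z + 2*I)*(z - 1 + I)
so the candidates are z = -2*I, z = 1 - I.

Check the numerator P(z) = 3*z^2 - z + 1 at each one:
  P(-2*I) = -11 + 2*I ≠ 0, so z = -2*I is a (simple) pole.
  P(1 - I) = -5*I ≠ 0, so z = 1 - I is a (simple) pole.

Poles of f: {-2*I, 1 - I}

Final answer: {-2*I, 1 - I}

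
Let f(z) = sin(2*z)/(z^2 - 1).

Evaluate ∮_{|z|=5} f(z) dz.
2*I*pi*sin(2)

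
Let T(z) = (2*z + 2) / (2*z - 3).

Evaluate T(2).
Substitute z = 2:
  numerator:   2*(2) + 2 = 6
  denominator: 2*(2) - 3 = 1
T(2) = (6)/(1) = 6

Final answer: 6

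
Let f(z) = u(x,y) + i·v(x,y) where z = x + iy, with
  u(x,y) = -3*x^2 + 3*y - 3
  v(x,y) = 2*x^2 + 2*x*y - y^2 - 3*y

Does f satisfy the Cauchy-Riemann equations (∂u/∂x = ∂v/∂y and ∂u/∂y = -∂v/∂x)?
∂u/∂x = -6*x
∂v/∂y = 2*x - 2*y - 3
∂u/∂y = 3
∂v/∂x = 4*x + 2*y
∂u/∂x ≠ ∂v/∂y and ∂u/∂y ≠ -∂v/∂x; the Cauchy-Riemann equations are not satisfied, so f is not analytic.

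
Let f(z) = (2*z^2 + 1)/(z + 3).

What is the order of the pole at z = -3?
Factor the denominator:
  z + 3 = (z + 3)

The numerator P(z) = 2*z^2 + 1 has P(-3) = 19 ≠ 0, so no factor of (z + 3) cancels.
Near z = -3 we can therefore write f(z) = g(z)/(z + 3) with g analytic at -3 and g(-3) ≠ 0 (g is just the numerator).

Hence z = -3 is a pole of order 1.

Final answer: 1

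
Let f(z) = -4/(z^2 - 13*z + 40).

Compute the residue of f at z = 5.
4/3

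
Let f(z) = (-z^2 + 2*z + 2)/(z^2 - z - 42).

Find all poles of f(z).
The singularities of f are the zeros of the denominator. Factoring,
  z^2 - z - 42 = (z - 7)*(z + 6)
so the candidates are z = 7, z = -6.

Check the numerator P(z) = -z^2 + 2*z + 2 at each one:
  P(7) = -33 ≠ 0, so z = 7 is a (simple) pole.
  P(-6) = -46 ≠ 0, so z = -6 is a (simple) pole.

Poles of f: {-6, 7}

Final answer: {-6, 7}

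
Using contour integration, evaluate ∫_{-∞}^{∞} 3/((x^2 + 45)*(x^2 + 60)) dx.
Let f(z) = 3/((z^2 + 45)*(z^2 + 60)). The denominator has no real zeros and deg Q - deg P = 4 ≥ 2, so the integral of f over the upper semicircle |z| = R tends to 0 as R → ∞. Closing the contour in the upper half-plane,
  ∫_{-∞}^{∞} f(x) dx = 2πi · Σ Res(f, z_k)  over the poles with Im z_k > 0.

Zeros of the denominator: z^2 + 60 = 0 gives z = ±2*sqrt(15)*I; z^2 + 45 = 0 gives z = ±3*sqrt(5)*I.
Upper half-plane: z = 2*sqrt(15)*I, z = 3*sqrt(5)*I (simple).

Each pole is a simple zero of Q(z) = z^4 + 105*z^2 + 2700, so Res(f, z₀) = P(z₀)/Q'(z₀) with P(z) = 3, Q'(z) = 4*z^3 + 210*z:
  Res(f, 2*sqrt(15)*I) = (3)/(-60*sqrt(15)*I) = sqrt(15)*I/300
  Res(f, 3*sqrt(5)*I) = (3)/(90*sqrt(5)*I) = -sqrt(5)*I/150

Sum of residues: I*(-2*sqrt(5) + sqrt(15))/300
∫_{-∞}^{∞} f(x) dx = 2πi · (I*(-2*sqrt(5) + sqrt(15))/300) = pi*(-sqrt(15) + 2*sqrt(5))/150

Final answer: pi*(-sqrt(15) + 2*sqrt(5))/150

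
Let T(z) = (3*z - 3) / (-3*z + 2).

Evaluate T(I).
-15/13 - 3*I/13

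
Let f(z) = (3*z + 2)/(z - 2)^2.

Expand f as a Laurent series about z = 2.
Put w = z - (2), i.e. z = w + 2. The denominator is w^2, so it suffices to rewrite the numerator in powers of w.

P(z) = 3*z + 2
P(w + 2) = 8 + 3*w

Dividing each term by w^2:
  f = 8/w^2 + 3/w

Substituting back w = z - 2:
  f(z) = 8/(z - 2)^2 + 3/(z - 2)

The series is finite because the numerator is a polynomial; the negative powers form the principal part, and the coefficient of 1/(z - 2) gives Res(f, 2) = 3.

Final answer: 8/(z - 2)^2 + 3/(z - 2)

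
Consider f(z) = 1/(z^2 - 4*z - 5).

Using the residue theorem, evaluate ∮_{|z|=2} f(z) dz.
By the residue theorem, ∮_C f(z) dz = 2πi · (sum of the residues of f at the poles inside |z| = 2).

The denominator factors as (z - 5)*(z + 1), so the singularities of f are simple poles at z = 5, z = -1.
  |5|² = 25 > 4 = 2², so this pole is outside the contour.
  |-1|² = 1 < 4 = 2², so this pole is inside the contour.

With P(z) = 1 and Q(z) = z^2 - 4*z - 5, each pole is simple, so Res(f, z₀) = P(z₀)/Q'(z₀) with Q'(z) = 2*z - 4.
  Res(f, -1) = P(-1)/Q'(-1) = (1)/(-6) = -1/6

∮_C f(z) dz = 2πi · (-1/6) = -I*pi/3

Final answer: -I*pi/3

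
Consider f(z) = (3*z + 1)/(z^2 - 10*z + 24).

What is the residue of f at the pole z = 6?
Write f(z) = P(z)/Q(z) with P(z) = 3*z + 1 and Q(z) = z^2 - 10*z + 24.
The denominator factors as Q(z) = (z - 6)*(z - 4), so z = 6 is a simple zero of Q and P is analytic there; z = 6 is therefore a simple pole and
  Res(f, z₀) = P(z₀)/Q'(z₀).

Q'(z) = 2*z - 10, so Q'(6) = 2.
P(6) = 19.

Res(f, 6) = (19)/(2) = 19/2

Final answer: 19/2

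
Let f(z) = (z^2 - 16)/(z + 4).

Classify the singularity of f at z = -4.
The numerator vanishes at z = -4 ((-4)^2 = 16), so it is divisible by z + 4:
  z^2 - 16 = (z + 4)*(z - 4)
Hence for z ≠ -4, f(z) = z - 4, a polynomial, and lim_{z→-4} f(z) = -8 is finite.
So the singularity is removable.

Final answer: removable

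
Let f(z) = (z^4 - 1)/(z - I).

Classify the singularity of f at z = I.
removable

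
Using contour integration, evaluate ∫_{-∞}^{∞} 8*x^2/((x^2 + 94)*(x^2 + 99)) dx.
Let f(z) = 8*z^2/((z^2 + 94)*(z^2 + 99)). The denominator has no real zeros and deg Q - deg P = 2 ≥ 2, so the integral of f over the upper semicircle |z| = R tends to 0 as R → ∞. Closing the contour in the upper half-plane,
  ∫_{-∞}^{∞} f(x) dx = 2πi · Σ Res(f, z_k)  over the poles with Im z_k > 0.

Zeros of the denominator: z^2 + 94 = 0 gives z = ±sqrt(94)*I; z^2 + 99 = 0 gives z = ±3*sqrt(11)*I.
Upper half-plane: z = 3*sqrt(11)*I, z = sqrt(94)*I (simple).

Each pole is a simple zero of Q(z) = z^4 + 193*z^2 + 9306, so Res(f, z₀) = P(z₀)/Q'(z₀) with P(z) = 8*z^2, Q'(z) = 4*z^3 + 386*z:
  Res(f, 3*sqrt(11)*I) = (-792)/(-30*sqrt(11)*I) = -12*sqrt(11)*I/5
  Res(f, sqrt(94)*I) = (-752)/(10*sqrt(94)*I) = 4*sqrt(94)*I/5

Sum of residues: 4*I*(-3*sqrt(11) + sqrt(94))/5
∫_{-∞}^{∞} f(x) dx = 2πi · (4*I*(-3*sqrt(11) + sqrt(94))/5) = 8*pi*(-sqrt(94) + 3*sqrt(11))/5

Final answer: 8*pi*(-sqrt(94) + 3*sqrt(11))/5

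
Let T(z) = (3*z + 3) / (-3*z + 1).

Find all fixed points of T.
T(z) = z means 3*z + 3 = z*(-3*z + 1), i.e.
  -3*z^2 - 2*z - 3 = 0.
Discriminant: (-2)^2 - 4*(-3)*(-3) = -32, so the roots are complex conjugates.
  z = (2 ± I*sqrt(32))/(2*(-3))
Fixed points: {-1/3 - 2*sqrt(2)*I/3, -1/3 + 2*sqrt(2)*I/3}

Final answer: {-1/3 - 2*sqrt(2)*I/3, -1/3 + 2*sqrt(2)*I/3}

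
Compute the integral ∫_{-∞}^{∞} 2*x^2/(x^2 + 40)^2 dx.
Let f(z) = 2*z^2/(z^2 + 40)^2. The denominator has no real zeros and deg Q - deg P = 2 ≥ 2, so the integral of f over the upper semicircle |z| = R tends to 0 as R → ∞. Closing the contour in the upper half-plane,
  ∫_{-∞}^{∞} f(x) dx = 2πi · Σ Res(f, z_k)  over the poles with Im z_k > 0.

Zeros of the denominator: z^2 + 40 = 0 gives z = ±2*sqrt(10)*I.
Upper half-plane: z = 2*sqrt(10)*I (a pole of order 2).

Write f(z) = g(z)/(z - 2*sqrt(10)*I)^2 with g(z) = 2*z^2/(z + 2*sqrt(10)*I)^2. For a double pole, Res(f, z₀) = g'(z₀):
  g'(z) = 8*sqrt(10)*I*z/(z + 2*sqrt(10)*I)^3
  Res(f, 2*sqrt(10)*I) = g'(2*sqrt(10)*I) = -sqrt(10)*I/40

∫_{-∞}^{∞} f(x) dx = 2πi · (-sqrt(10)*I/40) = sqrt(10)*pi/20

Final answer: sqrt(10)*pi/20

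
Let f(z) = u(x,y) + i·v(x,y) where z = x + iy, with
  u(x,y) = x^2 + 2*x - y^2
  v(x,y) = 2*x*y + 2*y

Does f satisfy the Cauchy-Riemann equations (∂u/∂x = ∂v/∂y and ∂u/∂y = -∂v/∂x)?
∂u/∂x = 2*x + 2
∂v/∂y = 2*x + 2
∂u/∂y = -2*y
∂v/∂x = 2*y
∂u/∂x = ∂v/∂y and ∂u/∂y = -∂v/∂x hold identically; f is analytic.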